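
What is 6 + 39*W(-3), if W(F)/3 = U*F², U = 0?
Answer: 6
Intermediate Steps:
W(F) = 0 (W(F) = 3*(0*F²) = 3*0 = 0)
6 + 39*W(-3) = 6 + 39*0 = 6 + 0 = 6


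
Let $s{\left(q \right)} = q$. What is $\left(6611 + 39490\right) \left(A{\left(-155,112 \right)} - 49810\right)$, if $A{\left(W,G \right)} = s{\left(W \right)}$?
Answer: $-2303436465$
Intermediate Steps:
$A{\left(W,G \right)} = W$
$\left(6611 + 39490\right) \left(A{\left(-155,112 \right)} - 49810\right) = \left(6611 + 39490\right) \left(-155 - 49810\right) = 46101 \left(-49965\right) = -2303436465$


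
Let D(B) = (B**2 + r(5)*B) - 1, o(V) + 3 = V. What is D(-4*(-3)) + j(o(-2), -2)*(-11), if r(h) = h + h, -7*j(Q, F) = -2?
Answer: 1819/7 ≈ 259.86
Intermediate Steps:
o(V) = -3 + V
j(Q, F) = 2/7 (j(Q, F) = -1/7*(-2) = 2/7)
r(h) = 2*h
D(B) = -1 + B**2 + 10*B (D(B) = (B**2 + (2*5)*B) - 1 = (B**2 + 10*B) - 1 = -1 + B**2 + 10*B)
D(-4*(-3)) + j(o(-2), -2)*(-11) = (-1 + (-4*(-3))**2 + 10*(-4*(-3))) + (2/7)*(-11) = (-1 + 12**2 + 10*12) - 22/7 = (-1 + 144 + 120) - 22/7 = 263 - 22/7 = 1819/7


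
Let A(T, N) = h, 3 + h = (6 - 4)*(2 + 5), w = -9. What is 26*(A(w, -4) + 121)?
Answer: 3432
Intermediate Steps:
h = 11 (h = -3 + (6 - 4)*(2 + 5) = -3 + 2*7 = -3 + 14 = 11)
A(T, N) = 11
26*(A(w, -4) + 121) = 26*(11 + 121) = 26*132 = 3432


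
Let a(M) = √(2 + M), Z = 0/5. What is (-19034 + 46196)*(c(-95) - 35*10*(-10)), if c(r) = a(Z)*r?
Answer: 95067000 - 2580390*√2 ≈ 9.1418e+7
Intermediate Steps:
Z = 0 (Z = 0*(⅕) = 0)
c(r) = r*√2 (c(r) = √(2 + 0)*r = √2*r = r*√2)
(-19034 + 46196)*(c(-95) - 35*10*(-10)) = (-19034 + 46196)*(-95*√2 - 35*10*(-10)) = 27162*(-95*√2 - 350*(-10)) = 27162*(-95*√2 + 3500) = 27162*(3500 - 95*√2) = 95067000 - 2580390*√2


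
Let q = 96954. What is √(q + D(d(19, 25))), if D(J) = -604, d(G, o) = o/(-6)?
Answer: 5*√3854 ≈ 310.40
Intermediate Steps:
d(G, o) = -o/6 (d(G, o) = o*(-⅙) = -o/6)
√(q + D(d(19, 25))) = √(96954 - 604) = √96350 = 5*√3854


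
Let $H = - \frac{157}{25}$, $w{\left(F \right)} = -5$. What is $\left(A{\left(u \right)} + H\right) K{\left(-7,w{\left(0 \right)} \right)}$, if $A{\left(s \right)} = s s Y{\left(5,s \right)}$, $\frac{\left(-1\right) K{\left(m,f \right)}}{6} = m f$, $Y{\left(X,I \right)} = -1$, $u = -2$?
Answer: $\frac{10794}{5} \approx 2158.8$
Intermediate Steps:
$K{\left(m,f \right)} = - 6 f m$ ($K{\left(m,f \right)} = - 6 m f = - 6 f m$)
$A{\left(s \right)} = - s^{2}$ ($A{\left(s \right)} = s s \left(-1\right) = s^{2} \left(-1\right) = - s^{2}$)
$H = - \frac{157}{25}$ ($H = \left(-157\right) \frac{1}{25} = - \frac{157}{25} \approx -6.28$)
$\left(A{\left(u \right)} + H\right) K{\left(-7,w{\left(0 \right)} \right)} = \left(- \left(-2\right)^{2} - \frac{157}{25}\right) \left(\left(-6\right) \left(-5\right) \left(-7\right)\right) = \left(\left(-1\right) 4 - \frac{157}{25}\right) \left(-210\right) = \left(-4 - \frac{157}{25}\right) \left(-210\right) = \left(- \frac{257}{25}\right) \left(-210\right) = \frac{10794}{5}$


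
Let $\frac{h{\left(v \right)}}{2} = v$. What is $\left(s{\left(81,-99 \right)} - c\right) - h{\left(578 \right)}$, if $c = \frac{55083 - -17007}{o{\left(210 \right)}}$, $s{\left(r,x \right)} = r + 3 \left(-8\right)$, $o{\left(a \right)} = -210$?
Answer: $- \frac{5290}{7} \approx -755.71$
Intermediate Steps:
$s{\left(r,x \right)} = -24 + r$ ($s{\left(r,x \right)} = r - 24 = -24 + r$)
$c = - \frac{2403}{7}$ ($c = \frac{55083 - -17007}{-210} = \left(55083 + 17007\right) \left(- \frac{1}{210}\right) = 72090 \left(- \frac{1}{210}\right) = - \frac{2403}{7} \approx -343.29$)
$h{\left(v \right)} = 2 v$
$\left(s{\left(81,-99 \right)} - c\right) - h{\left(578 \right)} = \left(\left(-24 + 81\right) - - \frac{2403}{7}\right) - 2 \cdot 578 = \left(57 + \frac{2403}{7}\right) - 1156 = \frac{2802}{7} - 1156 = - \frac{5290}{7}$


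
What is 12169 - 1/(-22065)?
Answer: 268508986/22065 ≈ 12169.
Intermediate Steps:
12169 - 1/(-22065) = 12169 - 1*(-1/22065) = 12169 + 1/22065 = 268508986/22065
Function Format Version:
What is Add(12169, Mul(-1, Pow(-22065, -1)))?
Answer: Rational(268508986, 22065) ≈ 12169.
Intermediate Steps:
Add(12169, Mul(-1, Pow(-22065, -1))) = Add(12169, Mul(-1, Rational(-1, 22065))) = Add(12169, Rational(1, 22065)) = Rational(268508986, 22065)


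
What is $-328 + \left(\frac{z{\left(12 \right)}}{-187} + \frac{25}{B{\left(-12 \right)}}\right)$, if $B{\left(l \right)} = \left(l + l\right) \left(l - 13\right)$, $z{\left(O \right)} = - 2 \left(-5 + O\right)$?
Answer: $- \frac{1471541}{4488} \approx -327.88$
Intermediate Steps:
$z{\left(O \right)} = 10 - 2 O$
$B{\left(l \right)} = 2 l \left(-13 + l\right)$
$-328 + \left(\frac{z{\left(12 \right)}}{-187} + \frac{25}{B{\left(-12 \right)}}\right) = -328 + \left(\frac{10 - 24}{-187} + \frac{25}{2 \left(-12\right) \left(-13 - 12\right)}\right) = -328 + \left(\left(10 - 24\right) \left(- \frac{1}{187}\right) + \frac{25}{2 \left(-12\right) \left(-25\right)}\right) = -328 + \left(\left(-14\right) \left(- \frac{1}{187}\right) + \frac{25}{600}\right) = -328 + \left(\frac{14}{187} + 25 \cdot \frac{1}{600}\right) = -328 + \left(\frac{14}{187} + \frac{1}{24}\right) = -328 + \frac{523}{4488} = - \frac{1471541}{4488}$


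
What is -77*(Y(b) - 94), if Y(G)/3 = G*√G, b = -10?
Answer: 7238 + 2310*I*√10 ≈ 7238.0 + 7304.9*I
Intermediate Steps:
Y(G) = 3*G^(3/2) (Y(G) = 3*(G*√G) = 3*G^(3/2))
-77*(Y(b) - 94) = -77*(3*(-10)^(3/2) - 94) = -77*(3*(-10*I*√10) - 94) = -77*(-30*I*√10 - 94) = -77*(-94 - 30*I*√10) = 7238 + 2310*I*√10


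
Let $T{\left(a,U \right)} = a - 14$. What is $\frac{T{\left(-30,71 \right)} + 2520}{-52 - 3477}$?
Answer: $- \frac{2476}{3529} \approx -0.70162$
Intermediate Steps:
$T{\left(a,U \right)} = -14 + a$
$\frac{T{\left(-30,71 \right)} + 2520}{-52 - 3477} = \frac{\left(-14 - 30\right) + 2520}{-52 - 3477} = \frac{-44 + 2520}{-3529} = 2476 \left(- \frac{1}{3529}\right) = - \frac{2476}{3529}$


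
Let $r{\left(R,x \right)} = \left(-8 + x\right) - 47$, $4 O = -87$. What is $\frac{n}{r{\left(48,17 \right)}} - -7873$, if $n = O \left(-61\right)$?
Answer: $\frac{1191389}{152} \approx 7838.1$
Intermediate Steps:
$O = - \frac{87}{4}$ ($O = \frac{1}{4} \left(-87\right) = - \frac{87}{4} \approx -21.75$)
$n = \frac{5307}{4}$ ($n = \left(- \frac{87}{4}\right) \left(-61\right) = \frac{5307}{4} \approx 1326.8$)
$r{\left(R,x \right)} = -55 + x$
$\frac{n}{r{\left(48,17 \right)}} - -7873 = \frac{5307}{4 \left(-55 + 17\right)} - -7873 = \frac{5307}{4 \left(-38\right)} + 7873 = \frac{5307}{4} \left(- \frac{1}{38}\right) + 7873 = - \frac{5307}{152} + 7873 = \frac{1191389}{152}$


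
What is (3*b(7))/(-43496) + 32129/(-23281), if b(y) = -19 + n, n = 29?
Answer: -699090707/506315188 ≈ -1.3807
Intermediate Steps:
b(y) = 10 (b(y) = -19 + 29 = 10)
(3*b(7))/(-43496) + 32129/(-23281) = (3*10)/(-43496) + 32129/(-23281) = 30*(-1/43496) + 32129*(-1/23281) = -15/21748 - 32129/23281 = -699090707/506315188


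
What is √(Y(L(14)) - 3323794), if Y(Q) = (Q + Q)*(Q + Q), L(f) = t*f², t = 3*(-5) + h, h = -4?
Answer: √52148910 ≈ 7221.4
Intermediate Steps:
t = -19 (t = 3*(-5) - 4 = -15 - 4 = -19)
L(f) = -19*f²
Y(Q) = 4*Q² (Y(Q) = (2*Q)*(2*Q) = 4*Q²)
√(Y(L(14)) - 3323794) = √(4*(-19*14²)² - 3323794) = √(4*(-19*196)² - 3323794) = √(4*(-3724)² - 3323794) = √(4*13868176 - 3323794) = √(55472704 - 3323794) = √52148910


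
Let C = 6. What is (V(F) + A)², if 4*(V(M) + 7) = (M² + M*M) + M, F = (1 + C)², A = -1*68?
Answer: 20711601/16 ≈ 1.2945e+6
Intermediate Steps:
A = -68
F = 49 (F = (1 + 6)² = 7² = 49)
V(M) = -7 + M²/2 + M/4 (V(M) = -7 + ((M² + M*M) + M)/4 = -7 + ((M² + M²) + M)/4 = -7 + (2*M² + M)/4 = -7 + (M + 2*M²)/4 = -7 + (M²/2 + M/4) = -7 + M²/2 + M/4)
(V(F) + A)² = ((-7 + (½)*49² + (¼)*49) - 68)² = ((-7 + (½)*2401 + 49/4) - 68)² = ((-7 + 2401/2 + 49/4) - 68)² = (4823/4 - 68)² = (4551/4)² = 20711601/16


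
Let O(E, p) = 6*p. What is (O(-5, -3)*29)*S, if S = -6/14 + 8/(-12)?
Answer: 4002/7 ≈ 571.71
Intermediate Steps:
S = -23/21 (S = -6*1/14 + 8*(-1/12) = -3/7 - 2/3 = -23/21 ≈ -1.0952)
(O(-5, -3)*29)*S = ((6*(-3))*29)*(-23/21) = -18*29*(-23/21) = -522*(-23/21) = 4002/7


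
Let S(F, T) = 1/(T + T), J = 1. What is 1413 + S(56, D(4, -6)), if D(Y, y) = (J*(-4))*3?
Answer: 33911/24 ≈ 1413.0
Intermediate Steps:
D(Y, y) = -12 (D(Y, y) = (1*(-4))*3 = -4*3 = -12)
S(F, T) = 1/(2*T)
1413 + S(56, D(4, -6)) = 1413 + (1/2)/(-12) = 1413 + (1/2)*(-1/12) = 1413 - 1/24 = 33911/24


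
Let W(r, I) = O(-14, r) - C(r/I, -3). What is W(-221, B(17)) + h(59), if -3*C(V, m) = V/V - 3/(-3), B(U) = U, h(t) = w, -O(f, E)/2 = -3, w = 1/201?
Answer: 447/67 ≈ 6.6716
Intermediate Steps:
w = 1/201 ≈ 0.0049751
O(f, E) = 6 (O(f, E) = -2*(-3) = 6)
h(t) = 1/201
C(V, m) = -2/3 (C(V, m) = -(V/V - 3/(-3))/3 = -(1 - 3*(-1/3))/3 = -(1 + 1)/3 = -1/3*2 = -2/3)
W(r, I) = 20/3 (W(r, I) = 6 - 1*(-2/3) = 6 + 2/3 = 20/3)
W(-221, B(17)) + h(59) = 20/3 + 1/201 = 447/67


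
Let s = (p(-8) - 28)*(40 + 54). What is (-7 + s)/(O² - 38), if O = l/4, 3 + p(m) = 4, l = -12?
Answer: 2545/29 ≈ 87.759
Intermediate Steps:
p(m) = 1 (p(m) = -3 + 4 = 1)
O = -3 (O = -12/4 = -12*¼ = -3)
s = -2538 (s = (1 - 28)*(40 + 54) = -27*94 = -2538)
(-7 + s)/(O² - 38) = (-7 - 2538)/((-3)² - 38) = -2545/(9 - 38) = -2545/(-29) = -1/29*(-2545) = 2545/29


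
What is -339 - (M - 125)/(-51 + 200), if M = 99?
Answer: -50485/149 ≈ -338.83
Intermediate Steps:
-339 - (M - 125)/(-51 + 200) = -339 - (99 - 125)/(-51 + 200) = -339 - (-26)/149 = -339 - 1*(-26/149) = -339 + 26/149 = -50485/149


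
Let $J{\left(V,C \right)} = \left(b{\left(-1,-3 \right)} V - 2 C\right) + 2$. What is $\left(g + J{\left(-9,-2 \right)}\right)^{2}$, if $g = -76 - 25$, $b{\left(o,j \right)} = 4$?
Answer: $17161$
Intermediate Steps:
$J{\left(V,C \right)} = 2 - 2 C + 4 V$ ($J{\left(V,C \right)} = \left(4 V - 2 C\right) + 2 = \left(- 2 C + 4 V\right) + 2 = 2 - 2 C + 4 V$)
$g = -101$
$\left(g + J{\left(-9,-2 \right)}\right)^{2} = \left(-101 + \left(2 - -4 + 4 \left(-9\right)\right)\right)^{2} = \left(-101 + \left(2 + 4 - 36\right)\right)^{2} = \left(-101 - 30\right)^{2} = \left(-131\right)^{2} = 17161$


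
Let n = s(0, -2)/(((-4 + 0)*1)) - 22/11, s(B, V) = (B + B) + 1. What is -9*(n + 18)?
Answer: -567/4 ≈ -141.75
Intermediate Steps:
s(B, V) = 1 + 2*B (s(B, V) = 2*B + 1 = 1 + 2*B)
n = -9/4 (n = (1 + 2*0)/(((-4 + 0)*1)) - 22/11 = (1 + 0)/((-4*1)) - 22*1/11 = 1/(-4) - 2 = 1*(-¼) - 2 = -¼ - 2 = -9/4 ≈ -2.2500)
-9*(n + 18) = -9*(-9/4 + 18) = -9*63/4 = -567/4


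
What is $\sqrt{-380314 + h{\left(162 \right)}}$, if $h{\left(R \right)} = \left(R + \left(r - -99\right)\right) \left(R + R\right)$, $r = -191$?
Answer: $i \sqrt{357634} \approx 598.03 i$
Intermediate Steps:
$h{\left(R \right)} = 2 R \left(-92 + R\right)$ ($h{\left(R \right)} = \left(R - 92\right) \left(R + R\right) = \left(R + \left(-191 + 99\right)\right) 2 R = \left(R - 92\right) 2 R = \left(-92 + R\right) 2 R = 2 R \left(-92 + R\right)$)
$\sqrt{-380314 + h{\left(162 \right)}} = \sqrt{-380314 + 2 \cdot 162 \left(-92 + 162\right)} = \sqrt{-380314 + 2 \cdot 162 \cdot 70} = \sqrt{-380314 + 22680} = \sqrt{-357634} = i \sqrt{357634}$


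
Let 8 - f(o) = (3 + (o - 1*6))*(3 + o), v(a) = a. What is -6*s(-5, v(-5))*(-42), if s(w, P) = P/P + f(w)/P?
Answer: 3276/5 ≈ 655.20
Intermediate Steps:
f(o) = 8 - (-3 + o)*(3 + o) (f(o) = 8 - (3 + (o - 1*6))*(3 + o) = 8 - (3 + (o - 6))*(3 + o) = 8 - (3 + (-6 + o))*(3 + o) = 8 - (-3 + o)*(3 + o))
s(w, P) = 1 + (17 - w**2)/P (s(w, P) = P/P + (17 - w**2)/P = 1 + (17 - w**2)/P)
-6*s(-5, v(-5))*(-42) = -6*(17 - 5 - 1*(-5)**2)/(-5)*(-42) = -(-6)*(17 - 5 - 1*25)/5*(-42) = -(-6)*(17 - 5 - 25)/5*(-42) = -(-6)*(-13)/5*(-42) = -6*13/5*(-42) = -78/5*(-42) = 3276/5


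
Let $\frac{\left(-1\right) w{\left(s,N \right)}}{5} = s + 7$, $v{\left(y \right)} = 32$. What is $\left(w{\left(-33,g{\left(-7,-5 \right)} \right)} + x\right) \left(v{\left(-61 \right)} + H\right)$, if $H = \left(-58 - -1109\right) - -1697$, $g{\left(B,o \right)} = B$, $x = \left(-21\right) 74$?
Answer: $-3958720$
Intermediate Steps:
$x = -1554$
$w{\left(s,N \right)} = -35 - 5 s$ ($w{\left(s,N \right)} = - 5 \left(s + 7\right) = - 5 \left(7 + s\right) = -35 - 5 s$)
$H = 2748$ ($H = \left(-58 + 1109\right) + 1697 = 1051 + 1697 = 2748$)
$\left(w{\left(-33,g{\left(-7,-5 \right)} \right)} + x\right) \left(v{\left(-61 \right)} + H\right) = \left(\left(-35 - -165\right) - 1554\right) \left(32 + 2748\right) = \left(\left(-35 + 165\right) - 1554\right) 2780 = \left(130 - 1554\right) 2780 = \left(-1424\right) 2780 = -3958720$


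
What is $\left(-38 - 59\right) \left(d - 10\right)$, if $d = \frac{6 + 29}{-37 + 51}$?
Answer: $\frac{1455}{2} \approx 727.5$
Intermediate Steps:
$d = \frac{5}{2}$ ($d = \frac{35}{14} = 35 \cdot \frac{1}{14} = \frac{5}{2} \approx 2.5$)
$\left(-38 - 59\right) \left(d - 10\right) = \left(-38 - 59\right) \left(\frac{5}{2} - 10\right) = \left(-97\right) \left(- \frac{15}{2}\right) = \frac{1455}{2}$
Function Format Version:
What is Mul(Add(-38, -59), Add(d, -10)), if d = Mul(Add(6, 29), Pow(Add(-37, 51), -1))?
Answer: Rational(1455, 2) ≈ 727.50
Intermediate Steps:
d = Rational(5, 2) (d = Mul(35, Pow(14, -1)) = Mul(35, Rational(1, 14)) = Rational(5, 2) ≈ 2.5000)
Mul(Add(-38, -59), Add(d, -10)) = Mul(Add(-38, -59), Add(Rational(5, 2), -10)) = Mul(-97, Rational(-15, 2)) = Rational(1455, 2)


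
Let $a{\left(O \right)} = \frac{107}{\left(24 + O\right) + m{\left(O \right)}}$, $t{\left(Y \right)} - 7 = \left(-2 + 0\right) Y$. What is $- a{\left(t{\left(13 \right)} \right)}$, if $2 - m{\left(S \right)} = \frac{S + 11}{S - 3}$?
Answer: $- \frac{1177}{73} \approx -16.123$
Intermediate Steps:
$m{\left(S \right)} = 2 - \frac{11 + S}{-3 + S}$ ($m{\left(S \right)} = 2 - \frac{S + 11}{S - 3} = 2 - \frac{11 + S}{-3 + S}$)
$t{\left(Y \right)} = 7 - 2 Y$ ($t{\left(Y \right)} = 7 + \left(-2 + 0\right) Y = 7 - 2 Y$)
$a{\left(O \right)} = \frac{107}{24 + O + \frac{-17 + O}{-3 + O}}$ ($a{\left(O \right)} = \frac{107}{\left(24 + O\right) + \frac{-17 + O}{-3 + O}} = \frac{107}{24 + O + \frac{-17 + O}{-3 + O}}$)
$- a{\left(t{\left(13 \right)} \right)} = - \frac{107 \left(-3 + \left(7 - 26\right)\right)}{-89 + \left(7 - 26\right)^{2} + 22 \left(7 - 26\right)} = - \frac{107 \left(-3 - 19\right)}{-89 + \left(-19\right)^{2} + 22 \left(-19\right)} = - \frac{107 \left(-22\right)}{-89 + 361 - 418} = - \frac{107 \left(-22\right)}{-146} = - \frac{107 \left(-1\right) \left(-22\right)}{146} = \left(-1\right) \frac{1177}{73} = - \frac{1177}{73}$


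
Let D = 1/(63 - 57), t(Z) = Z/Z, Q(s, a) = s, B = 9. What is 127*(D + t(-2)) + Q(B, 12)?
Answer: 943/6 ≈ 157.17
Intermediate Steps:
t(Z) = 1
D = ⅙ (D = 1/6 = ⅙ ≈ 0.16667)
127*(D + t(-2)) + Q(B, 12) = 127*(⅙ + 1) + 9 = 127*(7/6) + 9 = 889/6 + 9 = 943/6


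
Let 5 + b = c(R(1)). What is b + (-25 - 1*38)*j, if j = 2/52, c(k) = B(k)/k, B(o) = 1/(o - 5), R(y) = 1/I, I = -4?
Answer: -3637/546 ≈ -6.6612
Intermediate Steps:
R(y) = -¼ (R(y) = 1/(-4) = -¼)
B(o) = 1/(-5 + o)
c(k) = 1/(k*(-5 + k)) (c(k) = 1/((-5 + k)*k) = 1/(k*(-5 + k)))
b = -89/21 (b = -5 + 1/((-¼)*(-5 - ¼)) = -5 - 4/(-21/4) = -5 - 4*(-4/21) = -5 + 16/21 = -89/21 ≈ -4.2381)
j = 1/26 (j = 2*(1/52) = 1/26 ≈ 0.038462)
b + (-25 - 1*38)*j = -89/21 + (-25 - 1*38)*(1/26) = -89/21 + (-25 - 38)*(1/26) = -89/21 - 63*1/26 = -89/21 - 63/26 = -3637/546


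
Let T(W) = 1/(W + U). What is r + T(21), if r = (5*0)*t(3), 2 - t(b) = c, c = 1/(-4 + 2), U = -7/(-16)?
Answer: 16/343 ≈ 0.046647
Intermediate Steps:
U = 7/16 (U = -7*(-1/16) = 7/16 ≈ 0.43750)
c = -½ (c = 1/(-2) = -½ ≈ -0.50000)
t(b) = 5/2 (t(b) = 2 - 1*(-½) = 2 + ½ = 5/2)
T(W) = 1/(7/16 + W) (T(W) = 1/(W + 7/16) = 1/(7/16 + W))
r = 0 (r = (5*0)*(5/2) = 0*(5/2) = 0)
r + T(21) = 0 + 16/(7 + 16*21) = 0 + 16/(7 + 336) = 0 + 16/343 = 16/343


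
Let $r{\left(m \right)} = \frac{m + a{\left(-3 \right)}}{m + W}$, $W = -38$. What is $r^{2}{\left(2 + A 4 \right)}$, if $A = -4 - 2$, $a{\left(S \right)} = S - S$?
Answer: $\frac{121}{900} \approx 0.13444$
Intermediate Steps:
$a{\left(S \right)} = 0$
$A = -6$
$r{\left(m \right)} = \frac{m}{-38 + m}$ ($r{\left(m \right)} = \frac{m + 0}{m - 38} = \frac{m}{-38 + m}$)
$r^{2}{\left(2 + A 4 \right)} = \left(\frac{2 - 24}{-38 + \left(2 - 24\right)}\right)^{2} = \left(- \frac{22}{-38 - 22}\right)^{2} = \left(- \frac{22}{-60}\right)^{2} = \left(\left(-22\right) \left(- \frac{1}{60}\right)\right)^{2} = \left(\frac{11}{30}\right)^{2} = \frac{121}{900}$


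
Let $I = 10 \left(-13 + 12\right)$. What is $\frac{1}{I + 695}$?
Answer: $\frac{1}{685} \approx 0.0014599$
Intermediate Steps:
$I = -10$ ($I = 10 \left(-1\right) = -10$)
$\frac{1}{I + 695} = \frac{1}{-10 + 695} = \frac{1}{685}$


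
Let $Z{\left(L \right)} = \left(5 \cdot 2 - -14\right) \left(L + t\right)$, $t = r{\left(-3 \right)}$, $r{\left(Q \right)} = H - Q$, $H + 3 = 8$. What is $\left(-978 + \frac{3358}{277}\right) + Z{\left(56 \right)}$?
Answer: $\frac{157924}{277} \approx 570.12$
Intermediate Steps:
$H = 5$ ($H = -3 + 8 = 5$)
$r{\left(Q \right)} = 5 - Q$
$t = 8$ ($t = 5 - -3 = 5 + 3 = 8$)
$Z{\left(L \right)} = 192 + 24 L$ ($Z{\left(L \right)} = \left(5 \cdot 2 - -14\right) \left(L + 8\right) = \left(10 + 14\right) \left(8 + L\right) = 24 \left(8 + L\right) = 192 + 24 L$)
$\left(-978 + \frac{3358}{277}\right) + Z{\left(56 \right)} = \left(-978 + \frac{3358}{277}\right) + \left(192 + 24 \cdot 56\right) = \left(-978 + 3358 \cdot \frac{1}{277}\right) + \left(192 + 1344\right) = \left(-978 + \frac{3358}{277}\right) + 1536 = - \frac{267548}{277} + 1536 = \frac{157924}{277}$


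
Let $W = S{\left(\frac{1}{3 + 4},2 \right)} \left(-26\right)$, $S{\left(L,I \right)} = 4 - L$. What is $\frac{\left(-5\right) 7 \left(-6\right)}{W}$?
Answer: $- \frac{245}{117} \approx -2.094$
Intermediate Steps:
$W = - \frac{702}{7}$ ($W = \left(4 - \frac{1}{3 + 4}\right) \left(-26\right) = \left(4 - \frac{1}{7}\right) \left(-26\right) = \frac{27}{7} \left(-26\right) = - \frac{702}{7} \approx -100.29$)
$\frac{\left(-5\right) 7 \left(-6\right)}{W} = \frac{\left(-5\right) 7 \left(-6\right)}{- \frac{702}{7}} = \left(-35\right) \left(-6\right) \left(- \frac{7}{702}\right) = 210 \left(- \frac{7}{702}\right) = - \frac{245}{117}$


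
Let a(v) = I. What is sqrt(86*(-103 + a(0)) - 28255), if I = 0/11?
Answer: I*sqrt(37113) ≈ 192.65*I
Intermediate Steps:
I = 0 (I = 0*(1/11) = 0)
a(v) = 0
sqrt(86*(-103 + a(0)) - 28255) = sqrt(86*(-103 + 0) - 28255) = sqrt(86*(-103) - 28255) = sqrt(-8858 - 28255) = sqrt(-37113) = I*sqrt(37113)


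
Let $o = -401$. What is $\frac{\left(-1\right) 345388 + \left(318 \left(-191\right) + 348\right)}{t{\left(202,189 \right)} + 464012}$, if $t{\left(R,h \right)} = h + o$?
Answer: $- \frac{202889}{231900} \approx -0.8749$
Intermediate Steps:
$t{\left(R,h \right)} = -401 + h$ ($t{\left(R,h \right)} = h - 401 = -401 + h$)
$\frac{\left(-1\right) 345388 + \left(318 \left(-191\right) + 348\right)}{t{\left(202,189 \right)} + 464012} = \frac{\left(-1\right) 345388 + \left(318 \left(-191\right) + 348\right)}{\left(-401 + 189\right) + 464012} = \frac{-345388 + \left(-60738 + 348\right)}{-212 + 464012} = \frac{-345388 - 60390}{463800} = \left(-405778\right) \frac{1}{463800} = - \frac{202889}{231900}$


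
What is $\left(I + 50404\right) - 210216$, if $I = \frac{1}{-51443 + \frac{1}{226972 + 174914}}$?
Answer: $- \frac{3303988686280450}{20674221497} \approx -1.5981 \cdot 10^{5}$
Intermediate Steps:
$I = - \frac{401886}{20674221497}$ ($I = \frac{1}{-51443 + \frac{1}{401886}} = \frac{1}{- \frac{20674221497}{401886}} = - \frac{401886}{20674221497} \approx -1.9439 \cdot 10^{-5}$)
$\left(I + 50404\right) - 210216 = \left(- \frac{401886}{20674221497} + 50404\right) - 210216 = \frac{1042063459932902}{20674221497} - 210216 = - \frac{3303988686280450}{20674221497}$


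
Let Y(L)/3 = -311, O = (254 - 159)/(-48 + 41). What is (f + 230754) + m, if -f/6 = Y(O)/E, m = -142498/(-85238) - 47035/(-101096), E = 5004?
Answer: 138199793321024767/598896848936 ≈ 2.3076e+5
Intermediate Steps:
O = -95/7 (O = 95/(-7) = 95*(-⅐) = -95/7 ≈ -13.571)
Y(L) = -933 (Y(L) = 3*(-311) = -933)
m = 9207573569/4308610424 (m = -142498*(-1/85238) - 47035*(-1/101096) = 71249/42619 + 47035/101096 = 9207573569/4308610424 ≈ 2.1370)
f = 311/278 (f = -(-5598)/5004 = -6*(-311/1668) = 311/278 ≈ 1.1187)
(f + 230754) + m = (311/278 + 230754) + 9207573569/4308610424 = 64149923/278 + 9207573569/4308610424 = 138199793321024767/598896848936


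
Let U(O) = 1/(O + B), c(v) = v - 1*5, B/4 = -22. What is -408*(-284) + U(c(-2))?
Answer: 11007839/95 ≈ 1.1587e+5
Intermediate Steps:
B = -88 (B = 4*(-22) = -88)
c(v) = -5 + v (c(v) = v - 5 = -5 + v)
U(O) = 1/(-88 + O) (U(O) = 1/(O - 88) = 1/(-88 + O))
-408*(-284) + U(c(-2)) = -408*(-284) + 1/(-88 + (-5 - 2)) = 115872 + 1/(-88 - 7) = 115872 + 1/(-95) = 115872 - 1/95 = 11007839/95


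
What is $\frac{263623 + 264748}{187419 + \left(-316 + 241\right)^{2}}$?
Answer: $\frac{528371}{193044} \approx 2.737$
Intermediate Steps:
$\frac{263623 + 264748}{187419 + \left(-316 + 241\right)^{2}} = \frac{528371}{187419 + \left(-75\right)^{2}} = \frac{528371}{187419 + 5625} = \frac{528371}{193044}$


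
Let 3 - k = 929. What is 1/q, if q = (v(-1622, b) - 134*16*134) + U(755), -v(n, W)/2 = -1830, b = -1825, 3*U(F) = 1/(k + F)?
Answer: -513/145505269 ≈ -3.5256e-6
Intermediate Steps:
k = -926 (k = 3 - 1*929 = 3 - 929 = -926)
U(F) = 1/(3*(-926 + F))
v(n, W) = 3660 (v(n, W) = -2*(-1830) = 3660)
q = -145505269/513 (q = (3660 - 134*16*134) + 1/(3*(-926 + 755)) = (3660 - 2144*134) + (1/3)/(-171) = (3660 - 287296) + (1/3)*(-1/171) = -283636 - 1/513 = -145505269/513 ≈ -2.8364e+5)
1/q = 1/(-145505269/513) = -513/145505269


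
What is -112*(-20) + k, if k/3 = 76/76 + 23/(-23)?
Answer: 2240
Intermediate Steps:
k = 0 (k = 3*(76/76 + 23/(-23)) = 3*(76*(1/76) + 23*(-1/23)) = 3*(1 - 1) = 3*0 = 0)
-112*(-20) + k = -112*(-20) + 0 = 2240 + 0 = 2240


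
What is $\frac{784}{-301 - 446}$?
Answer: $- \frac{784}{747} \approx -1.0495$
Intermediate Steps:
$\frac{784}{-301 - 446} = \frac{784}{-747} = 784 \left(- \frac{1}{747}\right) = - \frac{784}{747}$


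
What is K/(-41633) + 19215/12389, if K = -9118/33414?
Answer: 13365290514616/8617324196559 ≈ 1.5510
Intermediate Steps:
K = -4559/16707 (K = -9118*1/33414 = -4559/16707 ≈ -0.27288)
K/(-41633) + 19215/12389 = -4559/16707/(-41633) + 19215/12389 = -4559/16707*(-1/41633) + 19215*(1/12389) = 4559/695562531 + 19215/12389 = 13365290514616/8617324196559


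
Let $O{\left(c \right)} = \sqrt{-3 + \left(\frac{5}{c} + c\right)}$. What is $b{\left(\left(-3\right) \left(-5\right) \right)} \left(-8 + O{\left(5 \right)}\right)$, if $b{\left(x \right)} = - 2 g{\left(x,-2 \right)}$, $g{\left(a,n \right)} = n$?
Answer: $-32 + 4 \sqrt{3} \approx -25.072$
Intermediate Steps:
$b{\left(x \right)} = 4$ ($b{\left(x \right)} = \left(-2\right) \left(-2\right) = 4$)
$O{\left(c \right)} = \sqrt{-3 + c + \frac{5}{c}}$ ($O{\left(c \right)} = \sqrt{-3 + \left(c + \frac{5}{c}\right)} = \sqrt{-3 + c + \frac{5}{c}}$)
$b{\left(\left(-3\right) \left(-5\right) \right)} \left(-8 + O{\left(5 \right)}\right) = 4 \left(-8 + \sqrt{-3 + 5 + \frac{5}{5}}\right) = 4 \left(-8 + \sqrt{-3 + 5 + 5 \cdot \frac{1}{5}}\right) = 4 \left(-8 + \sqrt{-3 + 5 + 1}\right) = 4 \left(-8 + \sqrt{3}\right) = -32 + 4 \sqrt{3}$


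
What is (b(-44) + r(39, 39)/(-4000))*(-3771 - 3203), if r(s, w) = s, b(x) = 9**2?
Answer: -1129652007/2000 ≈ -5.6483e+5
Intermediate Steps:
b(x) = 81
(b(-44) + r(39, 39)/(-4000))*(-3771 - 3203) = (81 + 39/(-4000))*(-3771 - 3203) = (81 + 39*(-1/4000))*(-6974) = (81 - 39/4000)*(-6974) = (323961/4000)*(-6974) = -1129652007/2000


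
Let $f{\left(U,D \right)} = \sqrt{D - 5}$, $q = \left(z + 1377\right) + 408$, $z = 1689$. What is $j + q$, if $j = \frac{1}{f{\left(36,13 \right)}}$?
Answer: $3474 + \frac{\sqrt{2}}{4} \approx 3474.4$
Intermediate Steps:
$q = 3474$ ($q = \left(1689 + 1377\right) + 408 = 3066 + 408 = 3474$)
$f{\left(U,D \right)} = \sqrt{-5 + D}$
$j = \frac{\sqrt{2}}{4}$ ($j = \frac{1}{\sqrt{-5 + 13}} = \frac{1}{\sqrt{8}} = \frac{1}{2 \sqrt{2}} = \frac{\sqrt{2}}{4} \approx 0.35355$)
$j + q = \frac{\sqrt{2}}{4} + 3474 = 3474 + \frac{\sqrt{2}}{4}$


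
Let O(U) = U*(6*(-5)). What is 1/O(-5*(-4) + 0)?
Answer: -1/600 ≈ -0.0016667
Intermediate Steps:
O(U) = -30*U (O(U) = U*(-30) = -30*U)
1/O(-5*(-4) + 0) = 1/(-30*(-5*(-4) + 0)) = 1/(-30*(20 + 0)) = 1/(-30*20) = 1/(-600) = -1/600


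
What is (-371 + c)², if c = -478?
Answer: 720801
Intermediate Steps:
(-371 + c)² = (-371 - 478)² = (-849)² = 720801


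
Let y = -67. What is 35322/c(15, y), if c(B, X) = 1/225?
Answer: 7947450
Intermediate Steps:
c(B, X) = 1/225
35322/c(15, y) = 35322/(1/225) = 35322*225 = 7947450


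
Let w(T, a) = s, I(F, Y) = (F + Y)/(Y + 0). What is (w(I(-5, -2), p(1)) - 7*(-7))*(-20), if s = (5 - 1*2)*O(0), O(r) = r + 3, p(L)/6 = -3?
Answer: -1160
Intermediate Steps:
p(L) = -18 (p(L) = 6*(-3) = -18)
O(r) = 3 + r
I(F, Y) = (F + Y)/Y
s = 9 (s = (5 - 1*2)*(3 + 0) = (5 - 2)*3 = 3*3 = 9)
w(T, a) = 9
(w(I(-5, -2), p(1)) - 7*(-7))*(-20) = (9 - 7*(-7))*(-20) = (9 + 49)*(-20) = 58*(-20) = -1160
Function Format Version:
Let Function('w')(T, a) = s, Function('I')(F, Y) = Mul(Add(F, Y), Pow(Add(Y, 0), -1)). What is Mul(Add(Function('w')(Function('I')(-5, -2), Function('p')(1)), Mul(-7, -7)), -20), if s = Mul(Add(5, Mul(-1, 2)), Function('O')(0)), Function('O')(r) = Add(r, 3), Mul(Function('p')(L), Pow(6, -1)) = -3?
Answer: -1160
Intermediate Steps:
Function('p')(L) = -18 (Function('p')(L) = Mul(6, -3) = -18)
Function('O')(r) = Add(3, r)
Function('I')(F, Y) = Mul(Pow(Y, -1), Add(F, Y)) (Function('I')(F, Y) = Mul(Add(F, Y), Pow(Y, -1)) = Mul(Pow(Y, -1), Add(F, Y)))
s = 9 (s = Mul(Add(5, Mul(-1, 2)), Add(3, 0)) = Mul(Add(5, -2), 3) = Mul(3, 3) = 9)
Function('w')(T, a) = 9
Mul(Add(Function('w')(Function('I')(-5, -2), Function('p')(1)), Mul(-7, -7)), -20) = Mul(Add(9, Mul(-7, -7)), -20) = Mul(Add(9, 49), -20) = Mul(58, -20) = -1160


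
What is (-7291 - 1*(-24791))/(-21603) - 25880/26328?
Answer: -14164245/7899497 ≈ -1.7931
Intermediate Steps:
(-7291 - 1*(-24791))/(-21603) - 25880/26328 = (-7291 + 24791)*(-1/21603) - 25880*1/26328 = 17500*(-1/21603) - 3235/3291 = -17500/21603 - 3235/3291 = -14164245/7899497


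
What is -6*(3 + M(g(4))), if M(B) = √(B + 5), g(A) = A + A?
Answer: -18 - 6*√13 ≈ -39.633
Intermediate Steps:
g(A) = 2*A
M(B) = √(5 + B)
-6*(3 + M(g(4))) = -6*(3 + √(5 + 2*4)) = -6*(3 + √(5 + 8)) = -6*(3 + √13) = -18 - 6*√13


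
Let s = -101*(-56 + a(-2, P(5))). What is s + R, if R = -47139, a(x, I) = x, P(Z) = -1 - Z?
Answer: -41281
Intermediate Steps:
s = 5858 (s = -101*(-56 - 2) = -101*(-58) = 5858)
s + R = 5858 - 47139 = -41281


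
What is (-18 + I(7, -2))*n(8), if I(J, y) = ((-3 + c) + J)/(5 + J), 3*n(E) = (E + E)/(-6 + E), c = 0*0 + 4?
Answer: -416/9 ≈ -46.222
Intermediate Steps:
c = 4 (c = 0 + 4 = 4)
n(E) = 2*E/(3*(-6 + E)) (n(E) = ((E + E)/(-6 + E))/3 = ((2*E)/(-6 + E))/3 = (2*E/(-6 + E))/3 = 2*E/(3*(-6 + E)))
I(J, y) = (1 + J)/(5 + J) (I(J, y) = ((-3 + 4) + J)/(5 + J) = (1 + J)/(5 + J))
(-18 + I(7, -2))*n(8) = (-18 + (1 + 7)/(5 + 7))*((⅔)*8/(-6 + 8)) = (-18 + 8/12)*((⅔)*8/2) = (-18 + (1/12)*8)*((⅔)*8*(½)) = (-18 + ⅔)*(8/3) = -52/3*8/3 = -416/9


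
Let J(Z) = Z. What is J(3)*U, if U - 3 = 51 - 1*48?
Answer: 18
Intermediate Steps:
U = 6 (U = 3 + (51 - 1*48) = 3 + (51 - 48) = 3 + 3 = 6)
J(3)*U = 3*6 = 18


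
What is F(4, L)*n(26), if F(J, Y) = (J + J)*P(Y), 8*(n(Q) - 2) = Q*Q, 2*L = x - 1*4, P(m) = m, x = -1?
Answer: -1730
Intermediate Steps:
L = -5/2 (L = (-1 - 1*4)/2 = (-1 - 4)/2 = (½)*(-5) = -5/2 ≈ -2.5000)
n(Q) = 2 + Q²/8 (n(Q) = 2 + (Q*Q)/8 = 2 + Q²/8)
F(J, Y) = 2*J*Y (F(J, Y) = (J + J)*Y = (2*J)*Y = 2*J*Y)
F(4, L)*n(26) = (2*4*(-5/2))*(2 + (⅛)*26²) = -20*(2 + (⅛)*676) = -20*(2 + 169/2) = -20*173/2 = -1730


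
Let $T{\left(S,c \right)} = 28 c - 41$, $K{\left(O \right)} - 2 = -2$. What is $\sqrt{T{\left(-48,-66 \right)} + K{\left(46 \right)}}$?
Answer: $i \sqrt{1889} \approx 43.463 i$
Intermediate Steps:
$K{\left(O \right)} = 0$ ($K{\left(O \right)} = 2 - 2 = 0$)
$T{\left(S,c \right)} = -41 + 28 c$
$\sqrt{T{\left(-48,-66 \right)} + K{\left(46 \right)}} = \sqrt{\left(-41 + 28 \left(-66\right)\right) + 0} = \sqrt{\left(-41 - 1848\right) + 0} = \sqrt{-1889 + 0} = \sqrt{-1889} = i \sqrt{1889}$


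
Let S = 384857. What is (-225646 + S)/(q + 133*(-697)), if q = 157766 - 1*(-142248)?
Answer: 159211/207313 ≈ 0.76797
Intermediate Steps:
q = 300014 (q = 157766 + 142248 = 300014)
(-225646 + S)/(q + 133*(-697)) = (-225646 + 384857)/(300014 + 133*(-697)) = 159211/(300014 - 92701) = 159211/207313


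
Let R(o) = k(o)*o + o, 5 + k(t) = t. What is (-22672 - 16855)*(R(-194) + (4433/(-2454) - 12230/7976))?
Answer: -7428869413328035/4893276 ≈ -1.5182e+9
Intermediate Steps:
k(t) = -5 + t
R(o) = o + o*(-5 + o) (R(o) = (-5 + o)*o + o = o*(-5 + o) + o = o + o*(-5 + o))
(-22672 - 16855)*(R(-194) + (4433/(-2454) - 12230/7976)) = (-22672 - 16855)*(-194*(-4 - 194) + (4433/(-2454) - 12230/7976)) = -39527*(-194*(-198) + (4433*(-1/2454) - 12230*1/7976)) = -39527*(38412 + (-4433/2454 - 6115/3988)) = -39527*(38412 - 16342507/4893276) = -39527*187944175205/4893276 = -7428869413328035/4893276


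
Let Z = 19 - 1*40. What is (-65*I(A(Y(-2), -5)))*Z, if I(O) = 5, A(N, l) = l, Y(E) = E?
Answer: 6825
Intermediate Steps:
Z = -21 (Z = 19 - 40 = -21)
(-65*I(A(Y(-2), -5)))*Z = -65*5*(-21) = -325*(-21) = 6825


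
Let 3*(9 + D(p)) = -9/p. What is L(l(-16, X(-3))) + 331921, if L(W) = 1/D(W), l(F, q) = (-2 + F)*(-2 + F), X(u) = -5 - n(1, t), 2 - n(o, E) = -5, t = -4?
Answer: 322959025/973 ≈ 3.3192e+5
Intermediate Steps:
n(o, E) = 7 (n(o, E) = 2 - 1*(-5) = 2 + 5 = 7)
D(p) = -9 - 3/p (D(p) = -9 + (-9/p)/3 = -9 - 3/p)
X(u) = -12 (X(u) = -5 - 1*7 = -5 - 7 = -12)
l(F, q) = (-2 + F)²
L(W) = 1/(-9 - 3/W)
L(l(-16, X(-3))) + 331921 = -(-2 - 16)²/(3 + 9*(-2 - 16)²) + 331921 = -1*(-18)²/(3 + 9*(-18)²) + 331921 = -1*324/(3 + 9*324) + 331921 = -1*324/(3 + 2916) + 331921 = -1*324/2919 + 331921 = -1*324*1/2919 + 331921 = -108/973 + 331921 = 322959025/973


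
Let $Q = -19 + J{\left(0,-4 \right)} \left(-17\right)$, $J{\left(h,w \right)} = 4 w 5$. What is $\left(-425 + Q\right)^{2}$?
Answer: $839056$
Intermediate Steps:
$J{\left(h,w \right)} = 20 w$
$Q = 1341$ ($Q = -19 + 20 \left(-4\right) \left(-17\right) = -19 - -1360 = -19 + 1360 = 1341$)
$\left(-425 + Q\right)^{2} = \left(-425 + 1341\right)^{2} = 916^{2} = 839056$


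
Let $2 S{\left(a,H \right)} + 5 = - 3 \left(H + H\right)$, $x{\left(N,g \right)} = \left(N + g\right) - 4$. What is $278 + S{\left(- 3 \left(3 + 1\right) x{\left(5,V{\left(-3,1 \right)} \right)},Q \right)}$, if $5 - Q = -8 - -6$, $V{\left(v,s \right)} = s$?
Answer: $\frac{509}{2} \approx 254.5$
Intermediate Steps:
$x{\left(N,g \right)} = -4 + N + g$
$Q = 7$ ($Q = 5 - \left(-8 - -6\right) = 5 - \left(-8 + 6\right) = 5 - -2 = 5 + 2 = 7$)
$S{\left(a,H \right)} = - \frac{5}{2} - 3 H$ ($S{\left(a,H \right)} = - \frac{5}{2} + \frac{\left(-3\right) \left(H + H\right)}{2} = - \frac{5}{2} + \frac{\left(-3\right) 2 H}{2} = - \frac{5}{2} + \frac{\left(-6\right) H}{2} = - \frac{5}{2} - 3 H$)
$278 + S{\left(- 3 \left(3 + 1\right) x{\left(5,V{\left(-3,1 \right)} \right)},Q \right)} = 278 - \frac{47}{2} = \frac{509}{2}$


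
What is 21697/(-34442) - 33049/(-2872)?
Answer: 537979937/49458712 ≈ 10.877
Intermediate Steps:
21697/(-34442) - 33049/(-2872) = 21697*(-1/34442) - 33049*(-1/2872) = -21697/34442 + 33049/2872 = 537979937/49458712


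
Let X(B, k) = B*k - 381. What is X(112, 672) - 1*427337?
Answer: -352454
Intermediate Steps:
X(B, k) = -381 + B*k
X(112, 672) - 1*427337 = (-381 + 112*672) - 1*427337 = (-381 + 75264) - 427337 = 74883 - 427337 = -352454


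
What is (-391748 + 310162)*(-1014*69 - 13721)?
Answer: 6827687582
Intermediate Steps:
(-391748 + 310162)*(-1014*69 - 13721) = -81586*(-69966 - 13721) = -81586*(-83687) = 6827687582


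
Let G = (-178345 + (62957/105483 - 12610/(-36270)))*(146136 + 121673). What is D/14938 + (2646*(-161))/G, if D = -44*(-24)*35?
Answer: 3627440861935489638/1466085396617652571 ≈ 2.4742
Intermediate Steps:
G = -15114282439357243/316449 (G = (-178345 + (62957*(1/105483) - 12610*(-1/36270)))*267809 = (-178345 + (62957/105483 + 97/279))*267809 = (-178345 + 9265618/9809919)*267809 = -1749540738437/9809919*267809 = -15114282439357243/316449 ≈ -4.7762e+10)
D = 36960 (D = 1056*35 = 36960)
D/14938 + (2646*(-161))/G = 36960/14938 + (2646*(-161))/(-15114282439357243/316449) = 36960*(1/14938) - 426006*(-316449/15114282439357243) = 240/97 + 134809172694/15114282439357243 = 3627440861935489638/1466085396617652571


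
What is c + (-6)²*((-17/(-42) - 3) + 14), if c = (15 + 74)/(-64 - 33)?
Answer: 278155/679 ≈ 409.65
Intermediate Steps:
c = -89/97 (c = 89/(-97) = 89*(-1/97) = -89/97 ≈ -0.91753)
c + (-6)²*((-17/(-42) - 3) + 14) = -89/97 + (-6)²*((-17/(-42) - 3) + 14) = -89/97 + 36*((-17*(-1/42) - 3) + 14) = -89/97 + 36*((17/42 - 3) + 14) = -89/97 + 36*(-109/42 + 14) = -89/97 + 36*(479/42) = -89/97 + 2874/7 = 278155/679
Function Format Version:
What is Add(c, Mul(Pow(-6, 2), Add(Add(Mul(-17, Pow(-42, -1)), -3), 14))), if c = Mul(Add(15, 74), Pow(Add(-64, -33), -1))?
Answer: Rational(278155, 679) ≈ 409.65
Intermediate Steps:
c = Rational(-89, 97) (c = Mul(89, Pow(-97, -1)) = Mul(89, Rational(-1, 97)) = Rational(-89, 97) ≈ -0.91753)
Add(c, Mul(Pow(-6, 2), Add(Add(Mul(-17, Pow(-42, -1)), -3), 14))) = Add(Rational(-89, 97), Mul(Pow(-6, 2), Add(Add(Mul(-17, Pow(-42, -1)), -3), 14))) = Add(Rational(-89, 97), Mul(36, Add(Add(Mul(-17, Rational(-1, 42)), -3), 14))) = Add(Rational(-89, 97), Mul(36, Add(Add(Rational(17, 42), -3), 14))) = Add(Rational(-89, 97), Mul(36, Add(Rational(-109, 42), 14))) = Add(Rational(-89, 97), Mul(36, Rational(479, 42))) = Add(Rational(-89, 97), Rational(2874, 7)) = Rational(278155, 679)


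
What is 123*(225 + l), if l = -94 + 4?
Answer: 16605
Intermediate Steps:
l = -90
123*(225 + l) = 123*(225 - 90) = 123*135 = 16605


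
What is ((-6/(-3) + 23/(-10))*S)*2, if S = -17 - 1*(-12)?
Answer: 3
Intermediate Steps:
S = -5 (S = -17 + 12 = -5)
((-6/(-3) + 23/(-10))*S)*2 = ((-6/(-3) + 23/(-10))*(-5))*2 = ((-6*(-⅓) + 23*(-⅒))*(-5))*2 = ((2 - 23/10)*(-5))*2 = -3/10*(-5)*2 = (3/2)*2 = 3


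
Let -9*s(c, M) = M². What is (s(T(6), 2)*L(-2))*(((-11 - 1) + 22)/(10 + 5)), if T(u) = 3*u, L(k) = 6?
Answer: -16/9 ≈ -1.7778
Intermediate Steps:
s(c, M) = -M²/9
(s(T(6), 2)*L(-2))*(((-11 - 1) + 22)/(10 + 5)) = (-⅑*2²*6)*(((-11 - 1) + 22)/(10 + 5)) = (-⅑*4*6)*((-12 + 22)/15) = (-4/9*6)*(10*(1/15)) = -8/3*⅔ = -16/9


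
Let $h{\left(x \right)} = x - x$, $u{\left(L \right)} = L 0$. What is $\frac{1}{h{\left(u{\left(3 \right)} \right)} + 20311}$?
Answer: $\frac{1}{20311} \approx 4.9234 \cdot 10^{-5}$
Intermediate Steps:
$u{\left(L \right)} = 0$
$h{\left(x \right)} = 0$
$\frac{1}{h{\left(u{\left(3 \right)} \right)} + 20311} = \frac{1}{0 + 20311} = \frac{1}{20311}$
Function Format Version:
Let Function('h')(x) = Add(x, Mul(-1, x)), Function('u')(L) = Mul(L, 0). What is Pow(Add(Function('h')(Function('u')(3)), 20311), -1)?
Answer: Rational(1, 20311) ≈ 4.9234e-5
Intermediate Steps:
Function('u')(L) = 0
Function('h')(x) = 0
Pow(Add(Function('h')(Function('u')(3)), 20311), -1) = Pow(Add(0, 20311), -1) = Pow(20311, -1) = Rational(1, 20311)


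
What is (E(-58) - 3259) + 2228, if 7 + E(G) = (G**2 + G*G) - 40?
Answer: 5650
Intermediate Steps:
E(G) = -47 + 2*G**2 (E(G) = -7 + ((G**2 + G*G) - 40) = -7 + ((G**2 + G**2) - 40) = -7 + (2*G**2 - 40) = -7 + (-40 + 2*G**2) = -47 + 2*G**2)
(E(-58) - 3259) + 2228 = ((-47 + 2*(-58)**2) - 3259) + 2228 = ((-47 + 2*3364) - 3259) + 2228 = ((-47 + 6728) - 3259) + 2228 = (6681 - 3259) + 2228 = 3422 + 2228 = 5650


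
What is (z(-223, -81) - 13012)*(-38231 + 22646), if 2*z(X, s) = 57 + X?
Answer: 204085575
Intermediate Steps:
z(X, s) = 57/2 + X/2 (z(X, s) = (57 + X)/2 = 57/2 + X/2)
(z(-223, -81) - 13012)*(-38231 + 22646) = ((57/2 + (1/2)*(-223)) - 13012)*(-38231 + 22646) = ((57/2 - 223/2) - 13012)*(-15585) = (-83 - 13012)*(-15585) = -13095*(-15585) = 204085575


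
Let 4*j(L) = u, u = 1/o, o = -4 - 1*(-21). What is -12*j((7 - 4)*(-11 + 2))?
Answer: -3/17 ≈ -0.17647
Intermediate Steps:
o = 17 (o = -4 + 21 = 17)
u = 1/17 ≈ 0.058824
j(L) = 1/68 (j(L) = (¼)*(1/17) = 1/68)
-12*j((7 - 4)*(-11 + 2)) = -12*1/68 = -3/17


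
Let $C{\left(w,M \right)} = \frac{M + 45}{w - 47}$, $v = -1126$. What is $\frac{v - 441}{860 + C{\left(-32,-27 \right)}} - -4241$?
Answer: $\frac{287933409}{67922} \approx 4239.2$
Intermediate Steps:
$C{\left(w,M \right)} = \frac{45 + M}{-47 + w}$
$\frac{v - 441}{860 + C{\left(-32,-27 \right)}} - -4241 = \frac{-1126 - 441}{860 + \frac{45 - 27}{-47 - 32}} - -4241 = - \frac{1567}{860 + \frac{1}{-79} \cdot 18} + 4241 = - \frac{1567}{860 - \frac{18}{79}} + 4241 = - \frac{1567}{\frac{67922}{79}} + 4241 = \left(-1567\right) \frac{79}{67922} + 4241 = - \frac{123793}{67922} + 4241 = \frac{287933409}{67922}$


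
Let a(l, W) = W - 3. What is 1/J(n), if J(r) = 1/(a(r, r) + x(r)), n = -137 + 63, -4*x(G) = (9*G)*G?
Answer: -12398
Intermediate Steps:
x(G) = -9*G**2/4 (x(G) = -9*G*G/4 = -9*G**2/4)
a(l, W) = -3 + W
n = -74
J(r) = 1/(-3 + r - 9*r**2/4) (J(r) = 1/((-3 + r) - 9*r**2/4) = 1/(-3 + r - 9*r**2/4))
1/J(n) = 1/(-4/(12 - 4*(-74) + 9*(-74)**2)) = 1/(-4/(12 + 296 + 9*5476)) = 1/(-4/(12 + 296 + 49284)) = 1/(-4/49592) = 1/(-4*1/49592) = 1/(-1/12398) = -12398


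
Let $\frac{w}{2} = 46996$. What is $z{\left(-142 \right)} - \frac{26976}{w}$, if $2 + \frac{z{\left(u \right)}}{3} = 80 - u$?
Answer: $\frac{7750968}{11749} \approx 659.71$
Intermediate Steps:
$w = 93992$ ($w = 2 \cdot 46996 = 93992$)
$z{\left(u \right)} = 234 - 3 u$ ($z{\left(u \right)} = -6 + 3 \left(80 - u\right) = -6 - \left(-240 + 3 u\right) = 234 - 3 u$)
$z{\left(-142 \right)} - \frac{26976}{w} = \left(234 - -426\right) - \frac{26976}{93992} = \left(234 + 426\right) - \frac{3372}{11749} = 660 - \frac{3372}{11749} = \frac{7750968}{11749}$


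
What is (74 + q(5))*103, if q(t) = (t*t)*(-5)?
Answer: -5253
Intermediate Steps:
q(t) = -5*t**2 (q(t) = t**2*(-5) = -5*t**2)
(74 + q(5))*103 = (74 - 5*5**2)*103 = (74 - 5*25)*103 = (74 - 125)*103 = -51*103 = -5253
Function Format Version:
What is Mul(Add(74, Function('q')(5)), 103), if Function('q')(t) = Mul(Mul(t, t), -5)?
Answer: -5253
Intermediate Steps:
Function('q')(t) = Mul(-5, Pow(t, 2)) (Function('q')(t) = Mul(Pow(t, 2), -5) = Mul(-5, Pow(t, 2)))
Mul(Add(74, Function('q')(5)), 103) = Mul(Add(74, Mul(-5, Pow(5, 2))), 103) = Mul(Add(74, Mul(-5, 25)), 103) = Mul(Add(74, -125), 103) = Mul(-51, 103) = -5253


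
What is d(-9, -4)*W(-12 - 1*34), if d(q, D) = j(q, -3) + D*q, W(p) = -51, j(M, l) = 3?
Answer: -1989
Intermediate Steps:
d(q, D) = 3 + D*q
d(-9, -4)*W(-12 - 1*34) = (3 - 4*(-9))*(-51) = (3 + 36)*(-51) = 39*(-51) = -1989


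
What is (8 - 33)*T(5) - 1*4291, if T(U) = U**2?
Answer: -4916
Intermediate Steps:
(8 - 33)*T(5) - 1*4291 = (8 - 33)*5**2 - 1*4291 = -25*25 - 4291 = -625 - 4291 = -4916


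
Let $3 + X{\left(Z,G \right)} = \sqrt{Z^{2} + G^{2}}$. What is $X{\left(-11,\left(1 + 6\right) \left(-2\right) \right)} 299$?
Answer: $-897 + 299 \sqrt{317} \approx 4426.5$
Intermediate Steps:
$X{\left(Z,G \right)} = -3 + \sqrt{G^{2} + Z^{2}}$ ($X{\left(Z,G \right)} = -3 + \sqrt{Z^{2} + G^{2}} = -3 + \sqrt{G^{2} + Z^{2}}$)
$X{\left(-11,\left(1 + 6\right) \left(-2\right) \right)} 299 = \left(-3 + \sqrt{\left(\left(1 + 6\right) \left(-2\right)\right)^{2} + \left(-11\right)^{2}}\right) 299 = \left(-3 + \sqrt{\left(7 \left(-2\right)\right)^{2} + 121}\right) 299 = \left(-3 + \sqrt{\left(-14\right)^{2} + 121}\right) 299 = \left(-3 + \sqrt{196 + 121}\right) 299 = \left(-3 + \sqrt{317}\right) 299 = -897 + 299 \sqrt{317}$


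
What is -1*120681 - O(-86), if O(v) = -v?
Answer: -120767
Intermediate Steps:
-1*120681 - O(-86) = -1*120681 - (-1)*(-86) = -120681 - 1*86 = -120681 - 86 = -120767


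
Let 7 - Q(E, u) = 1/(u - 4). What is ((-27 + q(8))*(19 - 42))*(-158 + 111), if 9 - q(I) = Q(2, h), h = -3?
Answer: -190256/7 ≈ -27179.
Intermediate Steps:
Q(E, u) = 7 - 1/(-4 + u) (Q(E, u) = 7 - 1/(u - 4) = 7 - 1/(-4 + u))
q(I) = 13/7 (q(I) = 9 - (-29 + 7*(-3))/(-4 - 3) = 9 - (-29 - 21)/(-7) = 9 - (-1)*(-50)/7 = 9 - 1*50/7 = 9 - 50/7 = 13/7)
((-27 + q(8))*(19 - 42))*(-158 + 111) = ((-27 + 13/7)*(19 - 42))*(-158 + 111) = -176/7*(-23)*(-47) = (4048/7)*(-47) = -190256/7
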